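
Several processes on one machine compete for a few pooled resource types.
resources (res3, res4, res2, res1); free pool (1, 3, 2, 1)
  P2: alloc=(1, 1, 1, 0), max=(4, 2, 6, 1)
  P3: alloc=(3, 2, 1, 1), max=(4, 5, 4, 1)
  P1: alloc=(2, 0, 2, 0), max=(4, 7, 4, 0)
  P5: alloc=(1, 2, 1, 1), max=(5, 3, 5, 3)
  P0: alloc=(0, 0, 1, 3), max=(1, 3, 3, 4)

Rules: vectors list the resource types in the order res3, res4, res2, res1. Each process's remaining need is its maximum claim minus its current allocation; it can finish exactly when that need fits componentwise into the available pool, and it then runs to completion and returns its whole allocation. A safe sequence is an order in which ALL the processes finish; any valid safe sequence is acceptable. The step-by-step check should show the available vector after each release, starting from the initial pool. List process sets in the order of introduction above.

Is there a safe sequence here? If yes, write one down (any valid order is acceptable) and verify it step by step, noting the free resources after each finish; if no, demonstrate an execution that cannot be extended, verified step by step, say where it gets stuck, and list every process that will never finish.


SAFE, for example via the order P0, P3, P5, P2, P1.
Key observation: the order's first zero-slack moment is P0 ((1, 3, 2, 1) needed, (1, 3, 2, 1) free — a requested resource with nothing to spare).
Check, step by step:
  pool = (1, 3, 2, 1)
  P0 needs (1, 3, 2, 1) <= (1, 3, 2, 1) -> finishes; pool += (0, 0, 1, 3) = (1, 3, 3, 4)
  P3 needs (1, 3, 3, 0) <= (1, 3, 3, 4) -> finishes; pool += (3, 2, 1, 1) = (4, 5, 4, 5)
  P5 needs (4, 1, 4, 2) <= (4, 5, 4, 5) -> finishes; pool += (1, 2, 1, 1) = (5, 7, 5, 6)
  P2 needs (3, 1, 5, 1) <= (5, 7, 5, 6) -> finishes; pool += (1, 1, 1, 0) = (6, 8, 6, 6)
  P1 needs (2, 7, 2, 0) <= (6, 8, 6, 6) -> finishes; pool += (2, 0, 2, 0) = (8, 8, 8, 6)


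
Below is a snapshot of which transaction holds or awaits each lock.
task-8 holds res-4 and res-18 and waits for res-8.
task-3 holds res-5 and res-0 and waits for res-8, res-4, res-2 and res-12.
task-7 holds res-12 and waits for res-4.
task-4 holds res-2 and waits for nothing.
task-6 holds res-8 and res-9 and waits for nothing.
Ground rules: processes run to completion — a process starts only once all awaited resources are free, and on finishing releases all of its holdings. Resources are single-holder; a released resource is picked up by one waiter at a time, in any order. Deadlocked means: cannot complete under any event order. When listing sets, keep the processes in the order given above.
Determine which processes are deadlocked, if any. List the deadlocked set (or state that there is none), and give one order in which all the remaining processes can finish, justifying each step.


Nothing here is deadlocked.
Key observation: no waiting chain loops back on itself — every chain ends at a process that waits on nothing, so everyone eventually runs.
One completion order for the rest: task-4, task-6, task-8, task-7, task-3.
Step-by-step check:
  run task-4 (it waits on nothing); releases res-2
  run task-6 (it waits on nothing); releases res-8 and res-9
  run task-8 (all its waits — res-8 — are resolved); releases res-4 and res-18
  run task-7 (all its waits — res-4 — are resolved); releases res-12
  run task-3 (all its waits — res-8, res-4, res-2 and res-12 — are resolved); releases res-5 and res-0


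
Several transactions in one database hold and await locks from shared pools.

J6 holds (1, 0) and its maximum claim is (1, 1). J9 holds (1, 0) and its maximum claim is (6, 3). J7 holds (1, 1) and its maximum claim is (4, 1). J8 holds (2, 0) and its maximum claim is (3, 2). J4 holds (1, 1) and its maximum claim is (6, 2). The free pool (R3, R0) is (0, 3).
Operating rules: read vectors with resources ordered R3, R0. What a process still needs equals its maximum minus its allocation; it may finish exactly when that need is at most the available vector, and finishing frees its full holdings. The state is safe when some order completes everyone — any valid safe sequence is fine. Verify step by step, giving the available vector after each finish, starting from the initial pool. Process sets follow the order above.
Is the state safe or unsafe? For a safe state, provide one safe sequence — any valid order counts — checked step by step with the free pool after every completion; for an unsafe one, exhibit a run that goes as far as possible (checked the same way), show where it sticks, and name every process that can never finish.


UNSAFE.
Key observation: J6, J8, J7 can finish, but then (4, 4) is all there is, and the blocked group's R3 demands exceed it.
Going as far as possible: J6, J8, J7; after that, nothing fits. Check, step by step:
  pool = (0, 3)
  J6 needs (0, 1) <= (0, 3) -> finishes; pool += (1, 0) = (1, 3)
  J8 needs (1, 2) <= (1, 3) -> finishes; pool += (2, 0) = (3, 3)
  J7 needs (3, 0) <= (3, 3) -> finishes; pool += (1, 1) = (4, 4)
  J9 cannot run: need (5, 3) vs free (4, 4) (insufficient R3)
  J4 cannot run: need (5, 1) vs free (4, 4) (insufficient R3)
Never able to finish: J9 and J4.


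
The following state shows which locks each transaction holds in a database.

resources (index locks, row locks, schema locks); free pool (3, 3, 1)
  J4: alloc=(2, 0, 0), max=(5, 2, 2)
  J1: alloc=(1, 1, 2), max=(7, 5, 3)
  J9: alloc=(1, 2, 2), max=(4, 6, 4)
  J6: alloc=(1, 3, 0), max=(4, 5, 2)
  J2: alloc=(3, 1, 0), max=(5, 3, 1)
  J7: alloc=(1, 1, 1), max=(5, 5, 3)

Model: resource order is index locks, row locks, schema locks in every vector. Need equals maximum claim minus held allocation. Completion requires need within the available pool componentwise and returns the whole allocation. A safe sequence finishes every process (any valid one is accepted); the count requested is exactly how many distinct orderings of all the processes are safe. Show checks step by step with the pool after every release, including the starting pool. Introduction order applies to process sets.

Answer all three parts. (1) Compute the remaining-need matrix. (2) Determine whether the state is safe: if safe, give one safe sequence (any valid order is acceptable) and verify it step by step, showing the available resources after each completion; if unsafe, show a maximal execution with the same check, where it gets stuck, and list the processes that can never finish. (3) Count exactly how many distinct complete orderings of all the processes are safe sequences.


(1) Remaining need (order index locks, row locks, schema locks):
  J4: (3, 2, 2)
  J1: (6, 4, 1)
  J9: (3, 4, 2)
  J6: (3, 2, 2)
  J2: (2, 2, 1)
  J7: (4, 4, 2)
(2) SAFE, for example via the order J2, J1, J6, J4, J9, J7.
Key observation: J2 marks the first exact bind of the order: its need (2, 2, 1) fits the free (3, 3, 1) with zero slack on a requested resource.
Check, step by step:
  pool = (3, 3, 1)
  run J2 (needs (2, 2, 1), free (3, 3, 1)); after release of (3, 1, 0) the pool is (6, 4, 1)
  run J1 (needs (6, 4, 1), free (6, 4, 1)); after release of (1, 1, 2) the pool is (7, 5, 3)
  run J6 (needs (3, 2, 2), free (7, 5, 3)); after release of (1, 3, 0) the pool is (8, 8, 3)
  run J4 (needs (3, 2, 2), free (8, 8, 3)); after release of (2, 0, 0) the pool is (10, 8, 3)
  run J9 (needs (3, 4, 2), free (10, 8, 3)); after release of (1, 2, 2) the pool is (11, 10, 5)
  run J7 (needs (4, 4, 2), free (11, 10, 5)); after release of (1, 1, 1) the pool is (12, 11, 6)
(3) Precisely 24 of the possible complete orderings are safe sequences.


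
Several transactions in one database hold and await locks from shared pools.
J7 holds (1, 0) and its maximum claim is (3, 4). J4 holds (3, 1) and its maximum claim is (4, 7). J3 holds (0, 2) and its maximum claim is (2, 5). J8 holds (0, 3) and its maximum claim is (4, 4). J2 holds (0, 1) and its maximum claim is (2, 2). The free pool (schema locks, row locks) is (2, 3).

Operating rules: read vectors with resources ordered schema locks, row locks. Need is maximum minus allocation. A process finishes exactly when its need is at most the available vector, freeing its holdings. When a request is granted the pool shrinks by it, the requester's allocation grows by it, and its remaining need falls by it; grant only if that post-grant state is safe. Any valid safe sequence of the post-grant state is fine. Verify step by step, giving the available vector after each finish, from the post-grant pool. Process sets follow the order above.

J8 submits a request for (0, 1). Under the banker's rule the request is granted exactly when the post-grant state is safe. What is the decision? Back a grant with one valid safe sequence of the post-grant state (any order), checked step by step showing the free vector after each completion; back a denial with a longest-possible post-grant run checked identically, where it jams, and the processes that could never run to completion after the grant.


DENY: after the grant no complete ordering would exist.
Key observation: after J2, J3, J7 the pool peaks at (3, 5), and each blocked process is short somewhere: J4 on row locks; J8 on schema locks.
Pretend the grant happened; the run J2, J3, J7 goes as far as possible. Check, step by step:
  pool = (2, 2)
  J2 needs (2, 1) <= (2, 2) -> finishes; pool += (0, 1) = (2, 3)
  J3 needs (2, 3) <= (2, 3) -> finishes; pool += (0, 2) = (2, 5)
  J7 needs (2, 4) <= (2, 5) -> finishes; pool += (1, 0) = (3, 5)
  J4 cannot run: need (1, 6) vs free (3, 5) (insufficient row locks)
  J8 cannot run: need (4, 0) vs free (3, 5) (insufficient schema locks)
Post-grant, the permanently blocked set is J4 and J8.


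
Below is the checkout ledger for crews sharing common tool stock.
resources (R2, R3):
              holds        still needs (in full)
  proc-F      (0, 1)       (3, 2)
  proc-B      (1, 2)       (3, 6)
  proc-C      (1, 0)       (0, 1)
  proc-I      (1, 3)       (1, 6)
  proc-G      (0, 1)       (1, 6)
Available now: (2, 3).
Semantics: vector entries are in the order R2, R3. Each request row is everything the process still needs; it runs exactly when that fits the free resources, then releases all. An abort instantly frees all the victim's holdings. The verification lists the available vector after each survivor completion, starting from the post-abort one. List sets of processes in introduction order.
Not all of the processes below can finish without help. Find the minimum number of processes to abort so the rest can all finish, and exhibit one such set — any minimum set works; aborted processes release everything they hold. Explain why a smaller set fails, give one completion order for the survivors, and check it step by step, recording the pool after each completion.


Minimum abort set: proc-I.
Key observation: proc-B had no path to completion before; after the abort of proc-I ((1, 3) returned), step 3 is where it fits.
Minimality: the empty abort set fails — the state is deadlocked as it stands.
Survivors finish in the order: proc-F, proc-C, proc-B, proc-G. Check, step by step (pool after the aborts first):
  pool = (3, 6)
  run proc-F (needs (3, 2), free (3, 6)); after release of (0, 1) the pool is (3, 7)
  run proc-C (needs (0, 1), free (3, 7)); after release of (1, 0) the pool is (4, 7)
  run proc-B (needs (3, 6), free (4, 7)); after release of (1, 2) the pool is (5, 9)
  run proc-G (needs (1, 6), free (5, 9)); after release of (0, 1) the pool is (5, 10)


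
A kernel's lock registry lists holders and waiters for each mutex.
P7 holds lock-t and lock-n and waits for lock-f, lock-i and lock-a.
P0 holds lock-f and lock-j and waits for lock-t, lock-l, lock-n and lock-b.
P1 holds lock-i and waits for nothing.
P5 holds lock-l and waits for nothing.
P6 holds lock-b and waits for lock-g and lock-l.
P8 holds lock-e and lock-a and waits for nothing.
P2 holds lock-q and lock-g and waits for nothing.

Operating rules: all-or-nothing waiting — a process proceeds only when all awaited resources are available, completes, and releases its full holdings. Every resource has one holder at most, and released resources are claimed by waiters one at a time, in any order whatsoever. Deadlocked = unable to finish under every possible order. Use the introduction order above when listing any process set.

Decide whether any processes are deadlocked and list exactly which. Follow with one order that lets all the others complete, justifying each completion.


Deadlocked: P7 and P0.
Key observation: P7 -> P0 -> P7 is a circular wait — nothing in it can go first; no other process is dragged down with it.
The rest can finish in the order P8, P5, P2, P1, P6.
Check, step by step:
  run P8 (it waits on nothing); releases lock-e and lock-a
  run P5 (it waits on nothing); releases lock-l
  run P2 (it waits on nothing); releases lock-q and lock-g
  run P1 (it waits on nothing); releases lock-i
  P6 waits on lock-g and lock-l — all released -> runs and releases lock-b


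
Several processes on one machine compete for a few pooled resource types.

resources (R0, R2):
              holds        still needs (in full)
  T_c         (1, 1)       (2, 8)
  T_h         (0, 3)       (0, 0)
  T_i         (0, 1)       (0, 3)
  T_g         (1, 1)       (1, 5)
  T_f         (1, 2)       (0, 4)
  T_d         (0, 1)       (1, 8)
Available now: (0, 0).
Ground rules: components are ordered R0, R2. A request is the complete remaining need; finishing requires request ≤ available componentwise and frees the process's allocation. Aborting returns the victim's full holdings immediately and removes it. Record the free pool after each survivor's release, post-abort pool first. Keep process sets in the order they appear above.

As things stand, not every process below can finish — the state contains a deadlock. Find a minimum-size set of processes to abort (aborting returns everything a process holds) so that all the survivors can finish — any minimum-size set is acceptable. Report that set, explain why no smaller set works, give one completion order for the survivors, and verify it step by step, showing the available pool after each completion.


Abort T_d.
Key observation: T_c was stuck for good until T_d gave back (0, 1); in the order shown it finishes at step 5.
No smaller set exists: with zero aborts the deadlock remains.
The survivors complete as T_h, T_f, T_i, T_g, T_c. Step-by-step check (starting from the post-abort pool):
  pool = (0, 1)
  T_h needs (0, 0) <= (0, 1) -> finishes; pool += (0, 3) = (0, 4)
  T_f needs (0, 4) <= (0, 4) -> finishes; pool += (1, 2) = (1, 6)
  T_i needs (0, 3) <= (1, 6) -> finishes; pool += (0, 1) = (1, 7)
  T_g needs (1, 5) <= (1, 7) -> finishes; pool += (1, 1) = (2, 8)
  T_c needs (2, 8) <= (2, 8) -> finishes; pool += (1, 1) = (3, 9)


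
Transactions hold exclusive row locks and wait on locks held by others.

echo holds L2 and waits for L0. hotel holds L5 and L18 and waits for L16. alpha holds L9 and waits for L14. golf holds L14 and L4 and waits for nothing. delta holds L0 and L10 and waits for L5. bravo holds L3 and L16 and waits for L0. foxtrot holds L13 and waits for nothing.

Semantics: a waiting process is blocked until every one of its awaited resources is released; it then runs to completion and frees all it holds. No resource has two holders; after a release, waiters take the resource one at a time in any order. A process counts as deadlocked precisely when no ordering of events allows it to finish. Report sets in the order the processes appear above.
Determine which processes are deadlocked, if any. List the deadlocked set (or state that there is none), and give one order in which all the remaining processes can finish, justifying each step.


The deadlocked set is echo, hotel, delta and bravo.
Key observation: delta -> hotel -> bravo -> delta is a circular wait — nothing in it can go first; echo waits into the deadlock from upstream.
A valid finishing order for the others: foxtrot, golf, alpha.
Verifying each step:
  foxtrot: no waits; runs immediately, freeing L13
  golf: no waits; runs immediately, freeing L14 and L4
  alpha waits on L14 — all released -> runs and releases L9


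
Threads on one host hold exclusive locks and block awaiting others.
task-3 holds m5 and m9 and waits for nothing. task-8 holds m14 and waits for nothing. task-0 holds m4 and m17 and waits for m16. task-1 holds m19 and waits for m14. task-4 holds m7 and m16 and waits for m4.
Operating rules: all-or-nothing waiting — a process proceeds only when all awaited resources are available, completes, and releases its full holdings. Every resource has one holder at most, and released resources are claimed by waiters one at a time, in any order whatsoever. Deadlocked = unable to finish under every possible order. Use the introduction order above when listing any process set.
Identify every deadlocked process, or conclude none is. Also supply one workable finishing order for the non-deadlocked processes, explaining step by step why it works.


The deadlocked set is task-0 and task-4.
Key observation: the waits loop around task-0 -> task-4 -> task-0 with no way out; no other process is dragged down with it.
One completion order for the rest: task-3, task-8, task-1.
Walking it through:
  task-3: no waits; runs immediately, freeing m5 and m9
  task-8: no waits; runs immediately, freeing m14
  task-1 waits on m14 — all released -> runs and releases m19


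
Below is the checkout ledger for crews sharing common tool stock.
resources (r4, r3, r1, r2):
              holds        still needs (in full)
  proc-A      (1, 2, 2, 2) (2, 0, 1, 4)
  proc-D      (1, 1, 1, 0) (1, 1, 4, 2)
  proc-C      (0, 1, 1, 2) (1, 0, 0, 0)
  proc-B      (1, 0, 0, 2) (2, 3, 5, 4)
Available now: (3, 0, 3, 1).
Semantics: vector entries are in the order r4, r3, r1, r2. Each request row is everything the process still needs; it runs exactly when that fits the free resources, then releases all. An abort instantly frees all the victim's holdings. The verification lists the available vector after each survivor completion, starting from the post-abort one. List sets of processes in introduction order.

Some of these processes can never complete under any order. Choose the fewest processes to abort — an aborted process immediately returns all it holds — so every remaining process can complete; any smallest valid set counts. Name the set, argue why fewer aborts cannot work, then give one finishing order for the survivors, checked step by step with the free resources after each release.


Minimum abort set: proc-B.
Key observation: proc-A could never have finished before the abort; with (1, 0, 0, 2) returned by proc-B, it fits at step 3.
Why nothing smaller works: aborting no one leaves the state deadlocked as given.
Survivors finish in the order: proc-C, proc-D, proc-A. Walking it through (pool after the aborts first):
  pool = (4, 0, 3, 3)
  proc-C needs (1, 0, 0, 0) <= (4, 0, 3, 3) -> finishes; pool += (0, 1, 1, 2) = (4, 1, 4, 5)
  proc-D needs (1, 1, 4, 2) <= (4, 1, 4, 5) -> finishes; pool += (1, 1, 1, 0) = (5, 2, 5, 5)
  proc-A needs (2, 0, 1, 4) <= (5, 2, 5, 5) -> finishes; pool += (1, 2, 2, 2) = (6, 4, 7, 7)


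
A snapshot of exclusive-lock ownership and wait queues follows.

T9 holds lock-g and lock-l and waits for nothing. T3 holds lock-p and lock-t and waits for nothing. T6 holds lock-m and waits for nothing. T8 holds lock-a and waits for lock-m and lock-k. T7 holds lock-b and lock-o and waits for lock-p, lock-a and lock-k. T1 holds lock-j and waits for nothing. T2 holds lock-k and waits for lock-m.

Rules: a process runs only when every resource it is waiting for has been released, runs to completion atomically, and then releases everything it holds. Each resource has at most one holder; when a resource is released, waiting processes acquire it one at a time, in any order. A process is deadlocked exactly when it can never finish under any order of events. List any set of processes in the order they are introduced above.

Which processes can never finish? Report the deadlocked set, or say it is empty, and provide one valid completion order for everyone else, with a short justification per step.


The deadlocked set is empty.
Key observation: the wait relation is loop-free; peeling off processes with no waits unwinds the whole state.
A valid finishing order for the others: T1, T6, T3, T2, T8, T7, T9.
Step-by-step check:
  T1: no waits; runs immediately, freeing lock-j
  T6: no waits; runs immediately, freeing lock-m
  T3: no waits; runs immediately, freeing lock-p and lock-t
  T2 waits on lock-m — all released -> runs and releases lock-k
  T8 waits on lock-m and lock-k — all released -> runs and releases lock-a
  T7 waits on lock-p, lock-a and lock-k — all released -> runs and releases lock-b and lock-o
  T9: no waits; runs immediately, freeing lock-g and lock-l


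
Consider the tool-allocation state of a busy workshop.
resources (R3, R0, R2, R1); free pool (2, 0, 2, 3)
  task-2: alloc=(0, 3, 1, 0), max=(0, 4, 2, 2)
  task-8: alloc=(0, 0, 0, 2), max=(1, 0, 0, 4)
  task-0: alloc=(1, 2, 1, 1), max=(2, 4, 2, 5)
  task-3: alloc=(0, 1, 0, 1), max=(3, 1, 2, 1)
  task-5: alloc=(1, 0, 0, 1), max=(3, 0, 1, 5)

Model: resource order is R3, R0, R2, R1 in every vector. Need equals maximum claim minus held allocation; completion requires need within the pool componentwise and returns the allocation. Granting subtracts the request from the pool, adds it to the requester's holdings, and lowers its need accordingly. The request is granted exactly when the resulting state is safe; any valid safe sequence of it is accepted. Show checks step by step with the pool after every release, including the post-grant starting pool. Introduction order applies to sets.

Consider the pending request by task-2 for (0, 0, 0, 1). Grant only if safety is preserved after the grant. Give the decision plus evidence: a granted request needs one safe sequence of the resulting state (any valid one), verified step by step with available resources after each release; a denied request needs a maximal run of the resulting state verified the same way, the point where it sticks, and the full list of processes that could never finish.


GRANT — the state after the grant stays safe, e.g. via task-8, task-5, task-3, task-2, task-0.
Key observation: the grant leaves (2, 0, 2, 2) free — enough for task-8, whose release restarts the cascade.
Verifying the post-grant state step by step:
  pool = (2, 0, 2, 2)
  task-8 needs (1, 0, 0, 2) <= (2, 0, 2, 2) -> finishes; pool += (0, 0, 0, 2) = (2, 0, 2, 4)
  task-5 needs (2, 0, 1, 4) <= (2, 0, 2, 4) -> finishes; pool += (1, 0, 0, 1) = (3, 0, 2, 5)
  task-3 needs (3, 0, 2, 0) <= (3, 0, 2, 5) -> finishes; pool += (0, 1, 0, 1) = (3, 1, 2, 6)
  task-2 needs (0, 1, 1, 1) <= (3, 1, 2, 6) -> finishes; pool += (0, 3, 1, 1) = (3, 4, 3, 7)
  task-0 needs (1, 2, 1, 4) <= (3, 4, 3, 7) -> finishes; pool += (1, 2, 1, 1) = (4, 6, 4, 8)


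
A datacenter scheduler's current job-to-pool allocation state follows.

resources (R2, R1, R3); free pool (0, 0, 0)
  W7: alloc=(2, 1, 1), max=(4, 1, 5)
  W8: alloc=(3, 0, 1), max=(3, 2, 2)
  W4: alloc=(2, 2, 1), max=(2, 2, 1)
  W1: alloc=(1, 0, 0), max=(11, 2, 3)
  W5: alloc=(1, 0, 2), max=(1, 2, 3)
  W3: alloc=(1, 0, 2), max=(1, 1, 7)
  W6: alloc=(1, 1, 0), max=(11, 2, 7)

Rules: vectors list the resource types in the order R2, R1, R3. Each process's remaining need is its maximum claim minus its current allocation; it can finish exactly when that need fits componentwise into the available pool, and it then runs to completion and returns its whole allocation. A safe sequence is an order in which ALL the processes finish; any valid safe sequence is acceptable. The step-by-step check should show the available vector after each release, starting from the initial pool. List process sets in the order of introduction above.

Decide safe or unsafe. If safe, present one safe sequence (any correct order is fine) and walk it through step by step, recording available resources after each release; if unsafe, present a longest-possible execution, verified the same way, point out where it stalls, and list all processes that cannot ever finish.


UNSAFE — no complete ordering exists.
Key observation: the pool after W4, W5, W8, W7, W3 is (9, 3, 7); every surviving request exceeds it in R2, so progress ends there.
The run W4, W5, W8, W7, W3 cannot be extended any further. Verifying each step:
  pool = (0, 0, 0)
  run W4 (needs (0, 0, 0), free (0, 0, 0)); after release of (2, 2, 1) the pool is (2, 2, 1)
  run W5 (needs (0, 2, 1), free (2, 2, 1)); after release of (1, 0, 2) the pool is (3, 2, 3)
  run W8 (needs (0, 2, 1), free (3, 2, 3)); after release of (3, 0, 1) the pool is (6, 2, 4)
  run W7 (needs (2, 0, 4), free (6, 2, 4)); after release of (2, 1, 1) the pool is (8, 3, 5)
  run W3 (needs (0, 1, 5), free (8, 3, 5)); after release of (1, 0, 2) the pool is (9, 3, 7)
  W1 cannot run: need (10, 2, 3) vs free (9, 3, 7) (insufficient R2)
  W6 cannot run: need (10, 1, 7) vs free (9, 3, 7) (insufficient R2)
Processes that can never finish: W1 and W6.


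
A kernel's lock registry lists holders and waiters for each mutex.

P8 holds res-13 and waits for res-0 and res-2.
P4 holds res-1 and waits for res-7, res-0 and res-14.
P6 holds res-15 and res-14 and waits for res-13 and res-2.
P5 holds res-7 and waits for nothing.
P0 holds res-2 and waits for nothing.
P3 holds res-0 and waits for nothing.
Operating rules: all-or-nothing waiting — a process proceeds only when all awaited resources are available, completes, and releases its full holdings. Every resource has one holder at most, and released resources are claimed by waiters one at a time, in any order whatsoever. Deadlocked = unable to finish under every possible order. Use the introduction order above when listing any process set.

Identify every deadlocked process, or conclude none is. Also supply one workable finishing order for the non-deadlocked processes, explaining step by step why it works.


No process is deadlocked.
Key observation: all waits point, directly or indirectly, at processes that can finish, so nothing is permanently blocked.
The rest can finish in the order P5, P0, P3, P8, P6, P4.
Verifying each step:
  P5 waits on nothing -> runs at once and releases res-7
  P0 waits on nothing -> runs at once and releases res-2
  P3 waits on nothing -> runs at once and releases res-0
  P8 waits on res-0 and res-2 — all released -> runs and releases res-13
  P6 waits on res-13 and res-2 — all released -> runs and releases res-15 and res-14
  P4 waits on res-7, res-0 and res-14 — all released -> runs and releases res-1


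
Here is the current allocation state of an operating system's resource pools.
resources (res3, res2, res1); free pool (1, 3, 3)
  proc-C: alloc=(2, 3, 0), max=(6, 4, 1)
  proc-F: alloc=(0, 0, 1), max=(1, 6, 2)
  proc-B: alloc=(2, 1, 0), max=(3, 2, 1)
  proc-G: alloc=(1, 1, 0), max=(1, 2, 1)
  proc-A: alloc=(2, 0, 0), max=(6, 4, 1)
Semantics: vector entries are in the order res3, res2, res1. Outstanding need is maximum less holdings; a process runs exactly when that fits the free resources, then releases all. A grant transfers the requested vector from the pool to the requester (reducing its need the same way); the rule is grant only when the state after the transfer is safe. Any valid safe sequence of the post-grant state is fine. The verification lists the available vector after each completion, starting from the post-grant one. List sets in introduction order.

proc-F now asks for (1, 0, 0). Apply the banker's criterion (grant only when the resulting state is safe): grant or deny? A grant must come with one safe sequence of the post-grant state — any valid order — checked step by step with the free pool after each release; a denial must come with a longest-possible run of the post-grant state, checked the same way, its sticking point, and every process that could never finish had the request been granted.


DENY: after the grant no complete ordering would exist.
Key observation: after proc-G, proc-B the pool peaks at (3, 5, 3), and each blocked process is short somewhere: proc-C on res3; proc-F on res2; proc-A on res3.
After a pretend grant, a maximal execution: proc-G, proc-B — then nothing else fits. Check, step by step:
  pool = (0, 3, 3)
  proc-G: need (0, 1, 1) fits (0, 3, 3); releases (1, 1, 0), pool now (1, 4, 3)
  proc-B: need (1, 1, 1) fits (1, 4, 3); releases (2, 1, 0), pool now (3, 5, 3)
  blocked: proc-C wants (4, 1, 1), pool (3, 5, 3) — not enough res3
  blocked: proc-F wants (0, 6, 1), pool (3, 5, 3) — not enough res2
  blocked: proc-A wants (4, 4, 1), pool (3, 5, 3) — not enough res3
Had the request been granted, proc-C, proc-F and proc-A could never finish.


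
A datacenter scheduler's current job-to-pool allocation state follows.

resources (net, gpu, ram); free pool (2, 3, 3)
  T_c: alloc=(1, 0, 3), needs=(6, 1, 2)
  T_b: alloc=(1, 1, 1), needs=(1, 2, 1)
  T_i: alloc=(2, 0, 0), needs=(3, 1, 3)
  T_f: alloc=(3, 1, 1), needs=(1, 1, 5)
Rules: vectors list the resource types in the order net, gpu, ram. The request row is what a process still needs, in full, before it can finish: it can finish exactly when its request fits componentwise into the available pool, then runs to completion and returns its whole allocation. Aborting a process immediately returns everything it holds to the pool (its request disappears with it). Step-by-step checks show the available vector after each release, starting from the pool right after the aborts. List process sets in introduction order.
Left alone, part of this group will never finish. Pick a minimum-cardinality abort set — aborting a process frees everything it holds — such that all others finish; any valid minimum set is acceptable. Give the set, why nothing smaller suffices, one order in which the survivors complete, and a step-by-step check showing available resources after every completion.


Minimum abort set: T_f.
Key observation: T_c could never have finished before the abort; with (3, 1, 1) returned by T_f, it fits at step 2.
No smaller set exists: with zero aborts the deadlock remains.
The survivors complete as T_b, T_c, T_i. Walking it through (starting from the post-abort pool):
  pool = (5, 4, 4)
  T_b: need (1, 2, 1) fits (5, 4, 4); releases (1, 1, 1), pool now (6, 5, 5)
  T_c: need (6, 1, 2) fits (6, 5, 5); releases (1, 0, 3), pool now (7, 5, 8)
  T_i: need (3, 1, 3) fits (7, 5, 8); releases (2, 0, 0), pool now (9, 5, 8)


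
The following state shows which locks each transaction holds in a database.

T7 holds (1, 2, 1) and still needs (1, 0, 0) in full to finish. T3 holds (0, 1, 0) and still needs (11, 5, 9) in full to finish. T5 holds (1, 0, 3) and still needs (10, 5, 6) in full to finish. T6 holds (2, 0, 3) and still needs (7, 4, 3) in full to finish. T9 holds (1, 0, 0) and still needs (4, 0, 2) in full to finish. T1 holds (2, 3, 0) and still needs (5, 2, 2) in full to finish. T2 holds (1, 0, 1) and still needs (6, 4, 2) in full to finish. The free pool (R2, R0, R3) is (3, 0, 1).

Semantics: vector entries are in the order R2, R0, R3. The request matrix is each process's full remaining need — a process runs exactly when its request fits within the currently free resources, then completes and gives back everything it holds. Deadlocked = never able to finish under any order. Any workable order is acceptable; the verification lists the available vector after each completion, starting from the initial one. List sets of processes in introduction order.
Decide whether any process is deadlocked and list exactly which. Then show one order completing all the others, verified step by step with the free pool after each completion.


The deadlocked set is empty.
Key observation: the pool covers T7 at once, and every later process fits after earlier releases.
A valid finishing order for the others: T7, T9, T1, T2, T6, T5, T3. Verifying each step:
  pool = (3, 0, 1)
  run T7 (needs (1, 0, 0), free (3, 0, 1)); after release of (1, 2, 1) the pool is (4, 2, 2)
  run T9 (needs (4, 0, 2), free (4, 2, 2)); after release of (1, 0, 0) the pool is (5, 2, 2)
  run T1 (needs (5, 2, 2), free (5, 2, 2)); after release of (2, 3, 0) the pool is (7, 5, 2)
  run T2 (needs (6, 4, 2), free (7, 5, 2)); after release of (1, 0, 1) the pool is (8, 5, 3)
  run T6 (needs (7, 4, 3), free (8, 5, 3)); after release of (2, 0, 3) the pool is (10, 5, 6)
  run T5 (needs (10, 5, 6), free (10, 5, 6)); after release of (1, 0, 3) the pool is (11, 5, 9)
  run T3 (needs (11, 5, 9), free (11, 5, 9)); after release of (0, 1, 0) the pool is (11, 6, 9)


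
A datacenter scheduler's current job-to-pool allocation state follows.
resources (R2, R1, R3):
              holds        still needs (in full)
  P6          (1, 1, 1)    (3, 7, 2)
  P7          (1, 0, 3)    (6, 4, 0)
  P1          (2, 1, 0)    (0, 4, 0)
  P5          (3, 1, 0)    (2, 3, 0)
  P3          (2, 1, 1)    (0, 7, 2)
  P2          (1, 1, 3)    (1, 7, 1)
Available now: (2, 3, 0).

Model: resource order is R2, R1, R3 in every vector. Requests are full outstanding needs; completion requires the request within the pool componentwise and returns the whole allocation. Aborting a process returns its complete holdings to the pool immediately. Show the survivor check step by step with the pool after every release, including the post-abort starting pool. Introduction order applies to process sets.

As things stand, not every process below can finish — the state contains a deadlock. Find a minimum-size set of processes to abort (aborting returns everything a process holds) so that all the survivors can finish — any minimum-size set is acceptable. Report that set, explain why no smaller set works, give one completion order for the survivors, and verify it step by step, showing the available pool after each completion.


Minimum abort set: P6 and P2.
Key observation: the deadlocked P3 becomes finishable only because P6 and P2 released (2, 2, 4); it completes at step 3 below.
No one abort is enough; case by case: P6 alone leaves P3 blocked (short on R1); P7 alone leaves P6 blocked (short on R1); P1 alone leaves P6 blocked (short on R1); P5 alone leaves P6 blocked (short on R1); P3 alone leaves P6 blocked (short on R1); P2 alone leaves P6 blocked (short on R1).
Survivors finish in the order: P1, P5, P3, P7. Step-by-step check (pool after the aborts first):
  pool = (4, 5, 4)
  run P1 (needs (0, 4, 0), free (4, 5, 4)); after release of (2, 1, 0) the pool is (6, 6, 4)
  run P5 (needs (2, 3, 0), free (6, 6, 4)); after release of (3, 1, 0) the pool is (9, 7, 4)
  run P3 (needs (0, 7, 2), free (9, 7, 4)); after release of (2, 1, 1) the pool is (11, 8, 5)
  run P7 (needs (6, 4, 0), free (11, 8, 5)); after release of (1, 0, 3) the pool is (12, 8, 8)


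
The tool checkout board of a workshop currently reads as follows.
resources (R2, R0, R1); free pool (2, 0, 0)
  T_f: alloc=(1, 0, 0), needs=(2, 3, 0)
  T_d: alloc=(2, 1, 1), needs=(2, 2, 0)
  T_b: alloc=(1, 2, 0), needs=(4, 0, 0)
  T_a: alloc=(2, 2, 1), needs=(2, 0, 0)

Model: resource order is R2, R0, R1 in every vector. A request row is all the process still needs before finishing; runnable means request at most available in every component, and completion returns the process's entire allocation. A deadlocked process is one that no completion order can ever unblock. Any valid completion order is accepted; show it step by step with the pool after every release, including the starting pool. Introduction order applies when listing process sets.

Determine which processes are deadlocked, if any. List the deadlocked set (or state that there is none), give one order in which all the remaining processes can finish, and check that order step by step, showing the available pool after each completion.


Nothing here is deadlocked.
Key observation: starting with T_a, each completion frees enough for the next — no one is permanently blocked.
The rest can finish in the order T_a, T_d, T_b, T_f. Step-by-step check:
  pool = (2, 0, 0)
  run T_a (needs (2, 0, 0), free (2, 0, 0)); after release of (2, 2, 1) the pool is (4, 2, 1)
  run T_d (needs (2, 2, 0), free (4, 2, 1)); after release of (2, 1, 1) the pool is (6, 3, 2)
  run T_b (needs (4, 0, 0), free (6, 3, 2)); after release of (1, 2, 0) the pool is (7, 5, 2)
  run T_f (needs (2, 3, 0), free (7, 5, 2)); after release of (1, 0, 0) the pool is (8, 5, 2)


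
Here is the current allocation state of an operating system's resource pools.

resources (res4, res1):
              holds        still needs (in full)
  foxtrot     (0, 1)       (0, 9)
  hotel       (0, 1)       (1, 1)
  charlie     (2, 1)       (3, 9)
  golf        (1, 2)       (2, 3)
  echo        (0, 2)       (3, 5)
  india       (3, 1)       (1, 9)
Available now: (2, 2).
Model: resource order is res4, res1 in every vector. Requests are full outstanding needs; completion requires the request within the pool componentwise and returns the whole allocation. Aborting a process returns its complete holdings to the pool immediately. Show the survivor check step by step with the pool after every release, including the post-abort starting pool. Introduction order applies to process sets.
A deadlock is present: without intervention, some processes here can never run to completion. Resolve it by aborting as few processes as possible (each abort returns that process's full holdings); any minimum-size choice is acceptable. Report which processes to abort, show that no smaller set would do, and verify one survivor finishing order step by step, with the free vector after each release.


The answer: abort charlie and india.
Key observation: foxtrot had no path to completion before; after the abort of charlie and india ((5, 2) returned), step 4 is where it fits.
No one abort is enough; case by case: foxtrot alone leaves charlie blocked (short on res1); hotel alone leaves foxtrot blocked (short on res1); charlie alone leaves foxtrot blocked (short on res1); golf alone leaves foxtrot blocked (short on res1); echo alone leaves foxtrot blocked (short on res1); india alone leaves foxtrot blocked (short on res1).
One survivor order: hotel, golf, echo, foxtrot. Verifying each step (post-abort pool first):
  pool = (7, 4)
  hotel needs (1, 1) <= (7, 4) -> finishes; pool += (0, 1) = (7, 5)
  golf needs (2, 3) <= (7, 5) -> finishes; pool += (1, 2) = (8, 7)
  echo needs (3, 5) <= (8, 7) -> finishes; pool += (0, 2) = (8, 9)
  foxtrot needs (0, 9) <= (8, 9) -> finishes; pool += (0, 1) = (8, 10)


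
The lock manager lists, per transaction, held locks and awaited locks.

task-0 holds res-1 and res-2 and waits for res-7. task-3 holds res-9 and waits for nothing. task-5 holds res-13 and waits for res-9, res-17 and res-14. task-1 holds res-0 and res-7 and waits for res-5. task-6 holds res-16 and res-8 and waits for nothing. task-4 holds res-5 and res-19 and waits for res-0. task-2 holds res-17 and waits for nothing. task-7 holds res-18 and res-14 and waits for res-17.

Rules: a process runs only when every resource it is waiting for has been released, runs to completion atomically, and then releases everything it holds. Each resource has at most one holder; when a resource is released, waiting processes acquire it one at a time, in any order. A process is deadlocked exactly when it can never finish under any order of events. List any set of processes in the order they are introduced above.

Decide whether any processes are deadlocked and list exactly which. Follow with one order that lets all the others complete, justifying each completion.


Deadlocked set: task-0, task-1 and task-4.
Key observation: the waits loop around task-1 -> task-4 -> task-1 with no way out; task-0 waits into the deadlock from upstream.
A valid finishing order for the others: task-3, task-6, task-2, task-7, task-5.
Walking it through:
  task-3 waits on nothing -> runs at once and releases res-9
  task-6 waits on nothing -> runs at once and releases res-16 and res-8
  task-2 waits on nothing -> runs at once and releases res-17
  task-7: everything it awaited (res-17) is free; runs, freeing res-18 and res-14
  task-5: everything it awaited (res-9, res-17 and res-14) is free; runs, freeing res-13


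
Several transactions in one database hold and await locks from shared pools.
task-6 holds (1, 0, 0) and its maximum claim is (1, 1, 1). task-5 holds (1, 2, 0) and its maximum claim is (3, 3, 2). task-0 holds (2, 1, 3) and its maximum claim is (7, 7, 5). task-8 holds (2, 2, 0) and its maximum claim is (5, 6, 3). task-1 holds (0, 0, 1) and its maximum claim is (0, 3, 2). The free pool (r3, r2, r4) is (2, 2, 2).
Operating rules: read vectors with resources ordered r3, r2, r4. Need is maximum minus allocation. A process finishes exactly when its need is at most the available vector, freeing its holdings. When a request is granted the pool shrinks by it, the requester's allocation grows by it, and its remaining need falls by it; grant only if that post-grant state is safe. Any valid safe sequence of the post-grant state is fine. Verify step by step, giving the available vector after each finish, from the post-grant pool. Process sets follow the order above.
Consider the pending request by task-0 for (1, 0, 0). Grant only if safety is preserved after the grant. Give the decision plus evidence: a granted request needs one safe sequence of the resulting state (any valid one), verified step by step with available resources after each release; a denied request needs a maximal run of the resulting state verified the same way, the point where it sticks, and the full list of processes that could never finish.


GRANT — the state after the grant stays safe, e.g. via task-6, task-5, task-1, task-8, task-0.
Key observation: post-grant, (1, 2, 2) remains, and an order beginning with task-6 completes everyone.
Step-by-step check of the post-grant state:
  pool = (1, 2, 2)
  run task-6 (needs (0, 1, 1), free (1, 2, 2)); after release of (1, 0, 0) the pool is (2, 2, 2)
  run task-5 (needs (2, 1, 2), free (2, 2, 2)); after release of (1, 2, 0) the pool is (3, 4, 2)
  run task-1 (needs (0, 3, 1), free (3, 4, 2)); after release of (0, 0, 1) the pool is (3, 4, 3)
  run task-8 (needs (3, 4, 3), free (3, 4, 3)); after release of (2, 2, 0) the pool is (5, 6, 3)
  run task-0 (needs (4, 6, 2), free (5, 6, 3)); after release of (3, 1, 3) the pool is (8, 7, 6)
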